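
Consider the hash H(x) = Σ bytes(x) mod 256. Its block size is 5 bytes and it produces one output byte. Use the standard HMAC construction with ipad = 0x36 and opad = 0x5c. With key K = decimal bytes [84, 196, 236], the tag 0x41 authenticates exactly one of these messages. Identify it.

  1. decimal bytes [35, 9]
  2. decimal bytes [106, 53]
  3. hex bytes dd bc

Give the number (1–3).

Key decimal bytes [84, 196, 236] = 54 c4 ec is 3 bytes ≤ B = 5; zero-pad to 5 bytes: K' = 54 c4 ec 00 00.
K' ⊕ ipad = 62 f2 da 36 36; K' ⊕ opad = 08 98 b0 5c 5c.
m1: inner = H(62 f2 da 36 36 23 09) = c6; tag = H(08 98 b0 5c 5c c6) = ce
m2: inner = H(62 f2 da 36 36 6a 35) = 39; tag = H(08 98 b0 5c 5c 39) = 41 ← matches
m3: inner = H(62 f2 da 36 36 dd bc) = 33; tag = H(08 98 b0 5c 5c 33) = 3b

2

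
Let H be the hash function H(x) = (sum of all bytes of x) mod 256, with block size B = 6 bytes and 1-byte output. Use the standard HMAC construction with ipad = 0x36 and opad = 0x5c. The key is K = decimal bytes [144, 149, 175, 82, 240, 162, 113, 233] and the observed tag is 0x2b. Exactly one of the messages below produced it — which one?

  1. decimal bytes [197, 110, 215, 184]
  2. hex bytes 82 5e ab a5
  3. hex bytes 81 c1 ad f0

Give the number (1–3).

3

Key decimal bytes [144, 149, 175, 82, 240, 162, 113, 233] = 90 95 af 52 f0 a2 71 e9 is 8 bytes > B = 6, so hash it first: H(key) = 12, then zero-pad to 6 bytes: K' = 12 00 00 00 00 00.
K' ⊕ ipad = 24 36 36 36 36 36; K' ⊕ opad = 4e 5c 5c 5c 5c 5c.
m1: inner = H(24 36 36 36 36 36 c5 6e d7 b8) = f4; tag = H(4e 5c 5c 5c 5c 5c f4) = 0e
m2: inner = H(24 36 36 36 36 36 82 5e ab a5) = 62; tag = H(4e 5c 5c 5c 5c 5c 62) = 7c
m3: inner = H(24 36 36 36 36 36 81 c1 ad f0) = 11; tag = H(4e 5c 5c 5c 5c 5c 11) = 2b ← matches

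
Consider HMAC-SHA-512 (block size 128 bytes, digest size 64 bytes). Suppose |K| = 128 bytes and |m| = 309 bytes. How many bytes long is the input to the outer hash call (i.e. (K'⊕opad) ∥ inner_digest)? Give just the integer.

192

Key is 128 ≤ 128 bytes, zero-padded: |K'| = 128.
Outer input = (K'⊕opad) ∥ H(inner) → 128 + 64 = 192 bytes.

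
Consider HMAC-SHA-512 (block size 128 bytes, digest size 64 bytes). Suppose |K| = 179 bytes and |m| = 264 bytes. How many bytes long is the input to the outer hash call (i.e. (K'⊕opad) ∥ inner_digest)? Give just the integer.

Key is 179 > 128 bytes, so it is hashed to 64 bytes then zero-padded to 128: |K'| = 128.
Outer input = (K'⊕opad) ∥ H(inner) → 128 + 64 = 192 bytes.

192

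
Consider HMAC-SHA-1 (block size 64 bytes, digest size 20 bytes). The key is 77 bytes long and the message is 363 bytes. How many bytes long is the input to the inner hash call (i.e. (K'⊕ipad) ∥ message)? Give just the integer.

427

Key is 77 > 64 bytes, so it is hashed to 20 bytes then zero-padded to 64: |K'| = 64.
Inner input = (K'⊕ipad) ∥ m → 64 + 363 = 427 bytes.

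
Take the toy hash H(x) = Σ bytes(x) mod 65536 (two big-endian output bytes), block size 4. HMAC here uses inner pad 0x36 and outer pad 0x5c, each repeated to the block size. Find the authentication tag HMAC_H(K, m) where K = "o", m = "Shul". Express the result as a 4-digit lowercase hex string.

Key "o" = 6f is 1 byte ≤ B = 4; zero-pad to 4 bytes: K' = 6f 00 00 00.
K' ⊕ ipad = 59 36 36 36.  K' ⊕ opad = 33 5c 5c 5c.
Inner input = (K'⊕ipad) ∥ m = 59 36 36 36 ∥ 53 68 75 6c.
Inner hash: sum = 89+54+54+54+83+104+117+108 = 663 → 02 97.
Outer input = (K'⊕opad) ∥ inner = 33 5c 5c 5c ∥ 02 97.
Outer hash (tag): sum = 51+92+92+92+2+151 = 480 → 01 e0.

01e0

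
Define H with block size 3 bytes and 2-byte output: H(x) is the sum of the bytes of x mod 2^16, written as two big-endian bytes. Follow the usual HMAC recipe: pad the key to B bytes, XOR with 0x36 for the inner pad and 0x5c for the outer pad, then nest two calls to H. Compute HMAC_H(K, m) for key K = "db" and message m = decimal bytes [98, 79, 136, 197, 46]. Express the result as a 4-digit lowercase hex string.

Key "db" = 64 62 is 2 bytes ≤ B = 3; zero-pad to 3 bytes: K' = 64 62 00.
K' ⊕ ipad = 52 54 36.  K' ⊕ opad = 38 3e 5c.
Inner input = (K'⊕ipad) ∥ m = 52 54 36 ∥ 62 4f 88 c5 2e.
Inner hash: sum = 82+84+54+98+79+136+197+46 = 776 → 03 08.
Outer input = (K'⊕opad) ∥ inner = 38 3e 5c ∥ 03 08.
Outer hash (tag): sum = 56+62+92+3+8 = 221 → 00 dd.

00dd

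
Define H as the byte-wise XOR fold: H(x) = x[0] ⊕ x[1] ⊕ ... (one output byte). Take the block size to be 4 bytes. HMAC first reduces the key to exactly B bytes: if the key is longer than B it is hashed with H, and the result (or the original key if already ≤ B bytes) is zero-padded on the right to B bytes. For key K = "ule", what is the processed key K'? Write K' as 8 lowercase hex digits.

756c6500

Key "ule" = 75 6c 65 is 3 bytes ≤ B = 4; zero-pad to 4 bytes: K' = 75 6c 65 00.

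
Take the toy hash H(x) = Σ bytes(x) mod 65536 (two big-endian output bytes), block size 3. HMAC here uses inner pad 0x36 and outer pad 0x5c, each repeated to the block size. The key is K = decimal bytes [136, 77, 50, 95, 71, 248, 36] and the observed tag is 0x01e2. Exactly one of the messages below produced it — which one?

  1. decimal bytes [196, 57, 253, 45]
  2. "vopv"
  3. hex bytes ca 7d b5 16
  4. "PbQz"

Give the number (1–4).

1

Key decimal bytes [136, 77, 50, 95, 71, 248, 36] = 88 4d 32 5f 47 f8 24 is 7 bytes > B = 3, so hash it first: H(key) = 02 c9, then zero-pad to 3 bytes: K' = 02 c9 00.
K' ⊕ ipad = 34 ff 36; K' ⊕ opad = 5e 95 5c.
m1: inner = H(34 ff 36 c4 39 fd 2d) = 03 90; tag = H(5e 95 5c 03 90) = 01e2 ← matches
m2: inner = H(34 ff 36 76 6f 70 76) = 03 34; tag = H(5e 95 5c 03 34) = 0186
m3: inner = H(34 ff 36 ca 7d b5 16) = 03 7b; tag = H(5e 95 5c 03 7b) = 01cd
m4: inner = H(34 ff 36 50 62 51 7a) = 02 e6; tag = H(5e 95 5c 02 e6) = 0237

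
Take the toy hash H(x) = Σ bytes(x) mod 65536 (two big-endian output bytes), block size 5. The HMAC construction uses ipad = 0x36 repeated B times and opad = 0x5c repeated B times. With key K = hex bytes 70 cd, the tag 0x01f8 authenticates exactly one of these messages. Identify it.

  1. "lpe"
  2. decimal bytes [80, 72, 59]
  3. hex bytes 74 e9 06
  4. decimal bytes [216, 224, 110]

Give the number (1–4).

1

Key hex bytes 70 cd is 2 bytes ≤ B = 5; zero-pad to 5 bytes: K' = 70 cd 00 00 00.
K' ⊕ ipad = 46 fb 36 36 36; K' ⊕ opad = 2c 91 5c 5c 5c.
m1: inner = H(46 fb 36 36 36 6c 70 65) = 03 24; tag = H(2c 91 5c 5c 5c 03 24) = 01f8 ← matches
m2: inner = H(46 fb 36 36 36 50 48 3b) = 02 b6; tag = H(2c 91 5c 5c 5c 02 b6) = 0289
m3: inner = H(46 fb 36 36 36 74 e9 06) = 03 46; tag = H(2c 91 5c 5c 5c 03 46) = 021a
m4: inner = H(46 fb 36 36 36 d8 e0 6e) = 04 09; tag = H(2c 91 5c 5c 5c 04 09) = 01de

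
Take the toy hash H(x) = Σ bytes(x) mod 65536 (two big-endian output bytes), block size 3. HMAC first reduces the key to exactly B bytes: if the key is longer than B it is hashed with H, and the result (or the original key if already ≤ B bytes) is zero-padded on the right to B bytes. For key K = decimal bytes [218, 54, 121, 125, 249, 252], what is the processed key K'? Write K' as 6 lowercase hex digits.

|K| = 6 > B = 3, so first hash the key.
H(K): sum = 218+54+121+125+249+252 = 1019 → 03 fb.
Zero-pad H(K) = 03 fb to 3 bytes: K' = 03 fb 00.

03fb00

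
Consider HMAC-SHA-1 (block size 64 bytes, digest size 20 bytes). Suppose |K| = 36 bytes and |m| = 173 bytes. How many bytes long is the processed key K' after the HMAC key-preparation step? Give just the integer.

Key is 36 ≤ 64 bytes, zero-padded: |K'| = 64.

64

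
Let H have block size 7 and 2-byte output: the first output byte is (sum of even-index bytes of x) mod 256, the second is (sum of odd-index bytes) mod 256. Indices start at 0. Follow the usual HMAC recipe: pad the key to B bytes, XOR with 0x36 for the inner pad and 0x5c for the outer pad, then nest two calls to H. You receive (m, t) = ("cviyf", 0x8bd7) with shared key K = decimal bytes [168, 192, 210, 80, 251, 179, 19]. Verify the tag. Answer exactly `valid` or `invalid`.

Key decimal bytes [168, 192, 210, 80, 251, 179, 19] = a8 c0 d2 50 fb b3 13 is exactly B = 7 bytes: K' = a8 c0 d2 50 fb b3 13.
K' ⊕ ipad = 9e f6 e4 66 cd 85 25; K' ⊕ opad = f4 9c 8e 0c a7 ef 4f.
Inner hash: even-index sum = 867 mod 256 = 99; odd-index sum = 787 mod 256 = 19 → 63 13.
Outer hash (recomputed tag): even-index sum = 651 mod 256 = 139; odd-index sum = 506 mod 256 = 250 → 8b fa.
Recomputed tag = 8bfa; claimed = 8bd7 → mismatch.

invalid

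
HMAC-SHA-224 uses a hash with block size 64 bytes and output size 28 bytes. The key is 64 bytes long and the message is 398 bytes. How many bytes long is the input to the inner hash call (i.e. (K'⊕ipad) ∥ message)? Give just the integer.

Key is 64 ≤ 64 bytes, zero-padded: |K'| = 64.
Inner input = (K'⊕ipad) ∥ m → 64 + 398 = 462 bytes.

462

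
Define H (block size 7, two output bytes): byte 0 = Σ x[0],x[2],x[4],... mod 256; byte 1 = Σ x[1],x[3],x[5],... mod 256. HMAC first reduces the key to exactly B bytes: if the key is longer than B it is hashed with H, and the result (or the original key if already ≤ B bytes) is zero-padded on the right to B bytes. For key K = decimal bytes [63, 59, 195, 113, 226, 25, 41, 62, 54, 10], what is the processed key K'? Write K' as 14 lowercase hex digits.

430d0000000000

|K| = 10 > B = 7, so first hash the key.
H(K): even-index sum = 579 mod 256 = 67; odd-index sum = 269 mod 256 = 13 → 43 0d.
Zero-pad H(K) = 43 0d to 7 bytes: K' = 43 0d 00 00 00 00 00.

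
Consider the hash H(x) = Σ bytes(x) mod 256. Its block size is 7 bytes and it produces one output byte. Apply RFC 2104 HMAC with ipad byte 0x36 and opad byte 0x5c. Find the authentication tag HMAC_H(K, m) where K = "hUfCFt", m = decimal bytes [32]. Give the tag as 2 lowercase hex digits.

Key "hUfCFt" = 68 55 66 43 46 74 is 6 bytes ≤ B = 7; zero-pad to 7 bytes: K' = 68 55 66 43 46 74 00.
K' ⊕ ipad = 5e 63 50 75 70 42 36.  K' ⊕ opad = 34 09 3a 1f 1a 28 5c.
Inner input = (K'⊕ipad) ∥ m = 5e 63 50 75 70 42 36 ∥ 20.
Inner hash: sum = 94+99+80+117+112+66+54+32 = 654; mod 256 = 142 → 8e.
Outer input = (K'⊕opad) ∥ inner = 34 09 3a 1f 1a 28 5c ∥ 8e.
Outer hash (tag): sum = 52+9+58+31+26+40+92+142 = 450; mod 256 = 194 → c2.

c2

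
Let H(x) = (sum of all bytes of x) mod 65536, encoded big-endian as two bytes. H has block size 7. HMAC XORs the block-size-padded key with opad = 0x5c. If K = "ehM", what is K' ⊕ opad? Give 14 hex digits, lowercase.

Key "ehM" = 65 68 4d is 3 bytes ≤ B = 7; zero-pad to 7 bytes: K' = 65 68 4d 00 00 00 00.
XOR each byte with 0x5c: 65⊕5c=39, 68⊕5c=34, 4d⊕5c=11, 00⊕5c=5c, 00⊕5c=5c, 00⊕5c=5c, 00⊕5c=5c.

3934115c5c5c5c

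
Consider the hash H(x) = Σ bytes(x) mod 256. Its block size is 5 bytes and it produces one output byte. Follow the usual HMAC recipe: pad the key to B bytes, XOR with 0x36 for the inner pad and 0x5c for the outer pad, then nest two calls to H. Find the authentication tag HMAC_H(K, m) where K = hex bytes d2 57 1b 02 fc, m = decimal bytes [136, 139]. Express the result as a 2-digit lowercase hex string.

Key hex bytes d2 57 1b 02 fc is exactly B = 5 bytes: K' = d2 57 1b 02 fc.
K' ⊕ ipad = e4 61 2d 34 ca.  K' ⊕ opad = 8e 0b 47 5e a0.
Inner input = (K'⊕ipad) ∥ m = e4 61 2d 34 ca ∥ 88 8b.
Inner hash: sum = 228+97+45+52+202+136+139 = 899; mod 256 = 131 → 83.
Outer input = (K'⊕opad) ∥ inner = 8e 0b 47 5e a0 ∥ 83.
Outer hash (tag): sum = 142+11+71+94+160+131 = 609; mod 256 = 97 → 61.

61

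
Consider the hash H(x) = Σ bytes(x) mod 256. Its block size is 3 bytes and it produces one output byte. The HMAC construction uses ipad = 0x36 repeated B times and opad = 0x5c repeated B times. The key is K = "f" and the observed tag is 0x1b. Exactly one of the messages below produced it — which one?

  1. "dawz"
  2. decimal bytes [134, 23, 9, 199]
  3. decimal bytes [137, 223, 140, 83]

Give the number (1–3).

2

Key "f" = 66 is 1 byte ≤ B = 3; zero-pad to 3 bytes: K' = 66 00 00.
K' ⊕ ipad = 50 36 36; K' ⊕ opad = 3a 5c 5c.
m1: inner = H(50 36 36 64 61 77 7a) = 72; tag = H(3a 5c 5c 72) = 64
m2: inner = H(50 36 36 86 17 09 c7) = 29; tag = H(3a 5c 5c 29) = 1b ← matches
m3: inner = H(50 36 36 89 df 8c 53) = 03; tag = H(3a 5c 5c 03) = f5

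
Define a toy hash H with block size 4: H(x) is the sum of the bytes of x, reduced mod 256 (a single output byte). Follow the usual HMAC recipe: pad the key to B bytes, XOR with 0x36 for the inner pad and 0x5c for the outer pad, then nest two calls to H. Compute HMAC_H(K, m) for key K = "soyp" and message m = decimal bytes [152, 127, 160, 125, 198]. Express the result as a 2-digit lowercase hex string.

Key "soyp" = 73 6f 79 70 is exactly B = 4 bytes: K' = 73 6f 79 70.
K' ⊕ ipad = 45 59 4f 46.  K' ⊕ opad = 2f 33 25 2c.
Inner input = (K'⊕ipad) ∥ m = 45 59 4f 46 ∥ 98 7f a0 7d c6.
Inner hash: sum = 69+89+79+70+152+127+160+125+198 = 1069; mod 256 = 45 → 2d.
Outer input = (K'⊕opad) ∥ inner = 2f 33 25 2c ∥ 2d.
Outer hash (tag): sum = 47+51+37+44+45 = 224 → e0.

e0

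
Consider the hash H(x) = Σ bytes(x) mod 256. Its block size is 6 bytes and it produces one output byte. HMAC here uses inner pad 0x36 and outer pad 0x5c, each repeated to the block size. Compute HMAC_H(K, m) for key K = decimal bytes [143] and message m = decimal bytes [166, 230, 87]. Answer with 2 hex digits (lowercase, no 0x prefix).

Key decimal bytes [143] = 8f is 1 byte ≤ B = 6; zero-pad to 6 bytes: K' = 8f 00 00 00 00 00.
K' ⊕ ipad = b9 36 36 36 36 36.  K' ⊕ opad = d3 5c 5c 5c 5c 5c.
Inner input = (K'⊕ipad) ∥ m = b9 36 36 36 36 36 ∥ a6 e6 57.
Inner hash: sum = 185+54+54+54+54+54+166+230+87 = 938; mod 256 = 170 → aa.
Outer input = (K'⊕opad) ∥ inner = d3 5c 5c 5c 5c 5c ∥ aa.
Outer hash (tag): sum = 211+92+92+92+92+92+170 = 841; mod 256 = 73 → 49.

49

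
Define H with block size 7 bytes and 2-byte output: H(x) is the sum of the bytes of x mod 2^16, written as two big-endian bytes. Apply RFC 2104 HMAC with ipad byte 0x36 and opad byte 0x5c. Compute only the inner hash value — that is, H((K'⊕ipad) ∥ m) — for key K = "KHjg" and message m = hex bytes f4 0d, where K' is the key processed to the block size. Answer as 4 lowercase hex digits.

Key "KHjg" = 4b 48 6a 67 is 4 bytes ≤ B = 7; zero-pad to 7 bytes: K' = 4b 48 6a 67 00 00 00.
K' ⊕ ipad = 7d 7e 5c 51 36 36 36.
Inner input = 7d 7e 5c 51 36 36 36 ∥ f4 0d.
Inner hash: sum = 125+126+92+81+54+54+54+244+13 = 843 → 03 4b.

034b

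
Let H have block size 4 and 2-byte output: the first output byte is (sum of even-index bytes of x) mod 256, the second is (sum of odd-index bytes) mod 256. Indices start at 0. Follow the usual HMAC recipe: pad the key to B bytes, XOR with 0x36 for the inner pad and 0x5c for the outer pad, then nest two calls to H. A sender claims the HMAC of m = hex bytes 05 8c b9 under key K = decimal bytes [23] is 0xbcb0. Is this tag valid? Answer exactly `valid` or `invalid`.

valid

Key decimal bytes [23] = 17 is 1 byte ≤ B = 4; zero-pad to 4 bytes: K' = 17 00 00 00.
K' ⊕ ipad = 21 36 36 36; K' ⊕ opad = 4b 5c 5c 5c.
Inner hash: even-index sum = 277 mod 256 = 21; odd-index sum = 248 mod 256 = 248 → 15 f8.
Outer hash (recomputed tag): even-index sum = 188 mod 256 = 188; odd-index sum = 432 mod 256 = 176 → bc b0.
Recomputed tag = bcb0; claimed = bcb0 → match.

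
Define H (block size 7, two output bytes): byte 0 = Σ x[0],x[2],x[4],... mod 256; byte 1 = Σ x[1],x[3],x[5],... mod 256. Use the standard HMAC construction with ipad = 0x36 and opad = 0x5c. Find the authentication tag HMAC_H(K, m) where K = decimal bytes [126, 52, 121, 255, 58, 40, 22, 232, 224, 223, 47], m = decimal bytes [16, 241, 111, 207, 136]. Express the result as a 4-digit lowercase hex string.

a5f8

Key decimal bytes [126, 52, 121, 255, 58, 40, 22, 232, 224, 223, 47] = 7e 34 79 ff 3a 28 16 e8 e0 df 2f is 11 bytes > B = 7, so hash it first: H(key) = 56 22, then zero-pad to 7 bytes: K' = 56 22 00 00 00 00 00.
K' ⊕ ipad = 60 14 36 36 36 36 36.  K' ⊕ opad = 0a 7e 5c 5c 5c 5c 5c.
Inner input = (K'⊕ipad) ∥ m = 60 14 36 36 36 36 36 ∥ 10 f1 6f cf 88.
Inner hash: even-index sum = 706 mod 256 = 194; odd-index sum = 391 mod 256 = 135 → c2 87.
Outer input = (K'⊕opad) ∥ inner = 0a 7e 5c 5c 5c 5c 5c ∥ c2 87.
Outer hash (tag): even-index sum = 421 mod 256 = 165; odd-index sum = 504 mod 256 = 248 → a5 f8.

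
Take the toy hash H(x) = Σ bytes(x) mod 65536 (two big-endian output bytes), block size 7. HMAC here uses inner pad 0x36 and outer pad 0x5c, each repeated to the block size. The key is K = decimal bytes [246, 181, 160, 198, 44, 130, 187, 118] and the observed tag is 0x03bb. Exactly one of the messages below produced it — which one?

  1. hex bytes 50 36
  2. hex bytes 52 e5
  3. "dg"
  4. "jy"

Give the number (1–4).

4

Key decimal bytes [246, 181, 160, 198, 44, 130, 187, 118] = f6 b5 a0 c6 2c 82 bb 76 is 8 bytes > B = 7, so hash it first: H(key) = 04 f0, then zero-pad to 7 bytes: K' = 04 f0 00 00 00 00 00.
K' ⊕ ipad = 32 c6 36 36 36 36 36; K' ⊕ opad = 58 ac 5c 5c 5c 5c 5c.
m1: inner = H(32 c6 36 36 36 36 36 50 36) = 02 8c; tag = H(58 ac 5c 5c 5c 5c 5c 02 8c) = 035e
m2: inner = H(32 c6 36 36 36 36 36 52 e5) = 03 3d; tag = H(58 ac 5c 5c 5c 5c 5c 03 3d) = 0310
m3: inner = H(32 c6 36 36 36 36 36 64 67) = 02 d1; tag = H(58 ac 5c 5c 5c 5c 5c 02 d1) = 03a3
m4: inner = H(32 c6 36 36 36 36 36 6a 79) = 02 e9; tag = H(58 ac 5c 5c 5c 5c 5c 02 e9) = 03bb ← matches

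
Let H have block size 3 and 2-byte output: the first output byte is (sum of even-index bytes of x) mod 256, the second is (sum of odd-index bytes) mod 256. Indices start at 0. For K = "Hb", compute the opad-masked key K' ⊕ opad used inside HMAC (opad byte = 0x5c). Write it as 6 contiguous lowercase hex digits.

Key "Hb" = 48 62 is 2 bytes ≤ B = 3; zero-pad to 3 bytes: K' = 48 62 00.
XOR each byte with 0x5c: 48⊕5c=14, 62⊕5c=3e, 00⊕5c=5c.

143e5c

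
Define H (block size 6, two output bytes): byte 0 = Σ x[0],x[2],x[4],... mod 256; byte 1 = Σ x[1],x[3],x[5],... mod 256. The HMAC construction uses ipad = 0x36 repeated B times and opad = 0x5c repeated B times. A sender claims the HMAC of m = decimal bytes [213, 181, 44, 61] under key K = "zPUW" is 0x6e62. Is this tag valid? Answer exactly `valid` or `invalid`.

invalid

Key "zPUW" = 7a 50 55 57 is 4 bytes ≤ B = 6; zero-pad to 6 bytes: K' = 7a 50 55 57 00 00.
K' ⊕ ipad = 4c 66 63 61 36 36; K' ⊕ opad = 26 0c 09 0b 5c 5c.
Inner hash: even-index sum = 486 mod 256 = 230; odd-index sum = 495 mod 256 = 239 → e6 ef.
Outer hash (recomputed tag): even-index sum = 369 mod 256 = 113; odd-index sum = 354 mod 256 = 98 → 71 62.
Recomputed tag = 7162; claimed = 6e62 → mismatch.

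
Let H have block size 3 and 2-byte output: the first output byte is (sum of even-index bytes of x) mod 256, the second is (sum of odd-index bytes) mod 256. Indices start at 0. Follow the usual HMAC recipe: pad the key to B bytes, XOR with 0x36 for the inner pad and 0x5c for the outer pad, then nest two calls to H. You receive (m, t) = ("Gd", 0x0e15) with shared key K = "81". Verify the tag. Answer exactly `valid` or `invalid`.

Key "81" = 38 31 is 2 bytes ≤ B = 3; zero-pad to 3 bytes: K' = 38 31 00.
K' ⊕ ipad = 0e 07 36; K' ⊕ opad = 64 6d 5c.
Inner hash: even-index sum = 168 mod 256 = 168; odd-index sum = 78 mod 256 = 78 → a8 4e.
Outer hash (recomputed tag): even-index sum = 270 mod 256 = 14; odd-index sum = 277 mod 256 = 21 → 0e 15.
Recomputed tag = 0e15; claimed = 0e15 → match.

valid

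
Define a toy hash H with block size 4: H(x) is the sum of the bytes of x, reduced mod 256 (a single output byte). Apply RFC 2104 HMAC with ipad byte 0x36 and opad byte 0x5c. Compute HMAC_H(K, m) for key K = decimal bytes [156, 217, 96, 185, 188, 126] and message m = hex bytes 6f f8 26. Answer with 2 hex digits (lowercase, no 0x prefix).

Key decimal bytes [156, 217, 96, 185, 188, 126] = 9c d9 60 b9 bc 7e is 6 bytes > B = 4, so hash it first: H(key) = c8, then zero-pad to 4 bytes: K' = c8 00 00 00.
K' ⊕ ipad = fe 36 36 36.  K' ⊕ opad = 94 5c 5c 5c.
Inner input = (K'⊕ipad) ∥ m = fe 36 36 36 ∥ 6f f8 26.
Inner hash: sum = 254+54+54+54+111+248+38 = 813; mod 256 = 45 → 2d.
Outer input = (K'⊕opad) ∥ inner = 94 5c 5c 5c ∥ 2d.
Outer hash (tag): sum = 148+92+92+92+45 = 469; mod 256 = 213 → d5.

d5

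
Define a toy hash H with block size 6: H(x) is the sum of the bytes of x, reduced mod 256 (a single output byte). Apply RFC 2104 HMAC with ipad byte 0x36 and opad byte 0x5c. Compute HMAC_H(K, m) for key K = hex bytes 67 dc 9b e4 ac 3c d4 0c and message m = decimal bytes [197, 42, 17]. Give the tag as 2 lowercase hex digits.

Key hex bytes 67 dc 9b e4 ac 3c d4 0c is 8 bytes > B = 6, so hash it first: H(key) = 8a, then zero-pad to 6 bytes: K' = 8a 00 00 00 00 00.
K' ⊕ ipad = bc 36 36 36 36 36.  K' ⊕ opad = d6 5c 5c 5c 5c 5c.
Inner input = (K'⊕ipad) ∥ m = bc 36 36 36 36 36 ∥ c5 2a 11.
Inner hash: sum = 188+54+54+54+54+54+197+42+17 = 714; mod 256 = 202 → ca.
Outer input = (K'⊕opad) ∥ inner = d6 5c 5c 5c 5c 5c ∥ ca.
Outer hash (tag): sum = 214+92+92+92+92+92+202 = 876; mod 256 = 108 → 6c.

6c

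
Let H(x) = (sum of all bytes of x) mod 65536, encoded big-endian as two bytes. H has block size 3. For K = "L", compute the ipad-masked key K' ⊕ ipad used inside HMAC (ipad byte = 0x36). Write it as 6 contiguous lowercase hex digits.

7a3636

Key "L" = 4c is 1 byte ≤ B = 3; zero-pad to 3 bytes: K' = 4c 00 00.
XOR each byte with 0x36: 4c⊕36=7a, 00⊕36=36, 00⊕36=36.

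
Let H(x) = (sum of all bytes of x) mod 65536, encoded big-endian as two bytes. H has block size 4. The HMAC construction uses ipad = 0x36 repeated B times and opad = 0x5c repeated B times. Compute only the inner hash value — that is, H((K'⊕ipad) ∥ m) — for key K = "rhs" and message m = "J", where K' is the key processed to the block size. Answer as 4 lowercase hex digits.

0167

Key "rhs" = 72 68 73 is 3 bytes ≤ B = 4; zero-pad to 4 bytes: K' = 72 68 73 00.
K' ⊕ ipad = 44 5e 45 36.
Inner input = 44 5e 45 36 ∥ 4a.
Inner hash: sum = 68+94+69+54+74 = 359 → 01 67.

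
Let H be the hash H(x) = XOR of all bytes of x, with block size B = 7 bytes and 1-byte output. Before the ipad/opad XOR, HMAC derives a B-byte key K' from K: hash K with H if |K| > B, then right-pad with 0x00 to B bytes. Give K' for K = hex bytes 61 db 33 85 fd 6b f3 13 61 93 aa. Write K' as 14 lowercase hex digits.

22000000000000

|K| = 11 > B = 7, so first hash the key.
H(K): XOR 61⊕db⊕33⊕85⊕fd⊕6b⊕f3⊕13⊕61⊕93⊕aa = 22.
Zero-pad H(K) = 22 to 7 bytes: K' = 22 00 00 00 00 00 00.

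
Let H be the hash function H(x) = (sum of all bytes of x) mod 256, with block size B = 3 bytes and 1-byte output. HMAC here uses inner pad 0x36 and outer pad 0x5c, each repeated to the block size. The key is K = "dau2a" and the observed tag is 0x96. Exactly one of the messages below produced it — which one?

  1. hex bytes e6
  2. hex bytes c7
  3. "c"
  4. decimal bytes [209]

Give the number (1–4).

1

Key "dau2a" = 64 61 75 32 61 is 5 bytes > B = 3, so hash it first: H(key) = cd, then zero-pad to 3 bytes: K' = cd 00 00.
K' ⊕ ipad = fb 36 36; K' ⊕ opad = 91 5c 5c.
m1: inner = H(fb 36 36 e6) = 4d; tag = H(91 5c 5c 4d) = 96 ← matches
m2: inner = H(fb 36 36 c7) = 2e; tag = H(91 5c 5c 2e) = 77
m3: inner = H(fb 36 36 63) = ca; tag = H(91 5c 5c ca) = 13
m4: inner = H(fb 36 36 d1) = 38; tag = H(91 5c 5c 38) = 81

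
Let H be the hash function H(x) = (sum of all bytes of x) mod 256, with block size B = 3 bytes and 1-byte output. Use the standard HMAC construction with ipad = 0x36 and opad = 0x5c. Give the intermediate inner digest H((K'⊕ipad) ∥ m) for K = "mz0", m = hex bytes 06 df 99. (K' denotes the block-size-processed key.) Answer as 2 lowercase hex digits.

Key "mz0" = 6d 7a 30 is exactly B = 3 bytes: K' = 6d 7a 30.
K' ⊕ ipad = 5b 4c 06.
Inner input = 5b 4c 06 ∥ 06 df 99.
Inner hash: sum = 91+76+6+6+223+153 = 555; mod 256 = 43 → 2b.

2b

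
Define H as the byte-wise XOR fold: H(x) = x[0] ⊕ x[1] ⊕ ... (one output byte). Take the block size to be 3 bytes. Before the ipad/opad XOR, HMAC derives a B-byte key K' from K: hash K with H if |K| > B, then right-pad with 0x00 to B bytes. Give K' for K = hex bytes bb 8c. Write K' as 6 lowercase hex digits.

Key hex bytes bb 8c is 2 bytes ≤ B = 3; zero-pad to 3 bytes: K' = bb 8c 00.

bb8c00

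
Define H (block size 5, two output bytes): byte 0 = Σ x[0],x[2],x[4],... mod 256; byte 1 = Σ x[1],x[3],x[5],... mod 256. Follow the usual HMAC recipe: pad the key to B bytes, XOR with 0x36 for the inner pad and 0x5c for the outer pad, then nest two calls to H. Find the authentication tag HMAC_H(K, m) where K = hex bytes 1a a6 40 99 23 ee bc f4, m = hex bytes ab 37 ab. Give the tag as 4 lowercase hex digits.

c08b

Key hex bytes 1a a6 40 99 23 ee bc f4 is 8 bytes > B = 5, so hash it first: H(key) = 39 21, then zero-pad to 5 bytes: K' = 39 21 00 00 00.
K' ⊕ ipad = 0f 17 36 36 36.  K' ⊕ opad = 65 7d 5c 5c 5c.
Inner input = (K'⊕ipad) ∥ m = 0f 17 36 36 36 ∥ ab 37 ab.
Inner hash: even-index sum = 178 mod 256 = 178; odd-index sum = 419 mod 256 = 163 → b2 a3.
Outer input = (K'⊕opad) ∥ inner = 65 7d 5c 5c 5c ∥ b2 a3.
Outer hash (tag): even-index sum = 448 mod 256 = 192; odd-index sum = 395 mod 256 = 139 → c0 8b.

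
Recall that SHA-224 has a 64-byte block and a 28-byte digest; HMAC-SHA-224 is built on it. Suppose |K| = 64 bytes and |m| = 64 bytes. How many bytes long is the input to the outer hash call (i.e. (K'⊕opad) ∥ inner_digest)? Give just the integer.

92

Key is 64 ≤ 64 bytes, zero-padded: |K'| = 64.
Outer input = (K'⊕opad) ∥ H(inner) → 64 + 28 = 92 bytes.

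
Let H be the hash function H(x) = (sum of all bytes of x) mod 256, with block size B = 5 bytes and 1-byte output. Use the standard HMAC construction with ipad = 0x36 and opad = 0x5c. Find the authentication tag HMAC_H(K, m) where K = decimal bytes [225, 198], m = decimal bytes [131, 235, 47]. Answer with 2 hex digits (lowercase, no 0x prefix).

Key decimal bytes [225, 198] = e1 c6 is 2 bytes ≤ B = 5; zero-pad to 5 bytes: K' = e1 c6 00 00 00.
K' ⊕ ipad = d7 f0 36 36 36.  K' ⊕ opad = bd 9a 5c 5c 5c.
Inner input = (K'⊕ipad) ∥ m = d7 f0 36 36 36 ∥ 83 eb 2f.
Inner hash: sum = 215+240+54+54+54+131+235+47 = 1030; mod 256 = 6 → 06.
Outer input = (K'⊕opad) ∥ inner = bd 9a 5c 5c 5c ∥ 06.
Outer hash (tag): sum = 189+154+92+92+92+6 = 625; mod 256 = 113 → 71.

71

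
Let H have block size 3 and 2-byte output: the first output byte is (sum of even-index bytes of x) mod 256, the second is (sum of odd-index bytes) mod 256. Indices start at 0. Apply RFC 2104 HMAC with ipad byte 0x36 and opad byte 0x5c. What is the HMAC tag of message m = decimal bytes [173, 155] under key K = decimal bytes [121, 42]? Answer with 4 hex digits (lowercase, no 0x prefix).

4a96

Key decimal bytes [121, 42] = 79 2a is 2 bytes ≤ B = 3; zero-pad to 3 bytes: K' = 79 2a 00.
K' ⊕ ipad = 4f 1c 36.  K' ⊕ opad = 25 76 5c.
Inner input = (K'⊕ipad) ∥ m = 4f 1c 36 ∥ ad 9b.
Inner hash: even-index sum = 288 mod 256 = 32; odd-index sum = 201 mod 256 = 201 → 20 c9.
Outer input = (K'⊕opad) ∥ inner = 25 76 5c ∥ 20 c9.
Outer hash (tag): even-index sum = 330 mod 256 = 74; odd-index sum = 150 mod 256 = 150 → 4a 96.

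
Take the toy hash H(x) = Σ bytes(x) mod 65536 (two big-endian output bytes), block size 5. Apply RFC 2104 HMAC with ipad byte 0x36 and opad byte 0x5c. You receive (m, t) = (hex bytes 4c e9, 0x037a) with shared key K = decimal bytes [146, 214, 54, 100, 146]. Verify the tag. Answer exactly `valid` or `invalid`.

valid

Key decimal bytes [146, 214, 54, 100, 146] = 92 d6 36 64 92 is exactly B = 5 bytes: K' = 92 d6 36 64 92.
K' ⊕ ipad = a4 e0 00 52 a4; K' ⊕ opad = ce 8a 6a 38 ce.
Inner hash: sum = 164+224+0+82+164+76+233 = 943 → 03 af.
Outer hash (recomputed tag): sum = 206+138+106+56+206+3+175 = 890 → 03 7a.
Recomputed tag = 037a; claimed = 037a → match.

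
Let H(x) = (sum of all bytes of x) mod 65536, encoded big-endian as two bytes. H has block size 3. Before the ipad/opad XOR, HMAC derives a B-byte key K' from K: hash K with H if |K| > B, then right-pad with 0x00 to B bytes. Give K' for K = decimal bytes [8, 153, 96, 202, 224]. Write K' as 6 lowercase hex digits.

02ab00

|K| = 5 > B = 3, so first hash the key.
H(K): sum = 8+153+96+202+224 = 683 → 02 ab.
Zero-pad H(K) = 02 ab to 3 bytes: K' = 02 ab 00.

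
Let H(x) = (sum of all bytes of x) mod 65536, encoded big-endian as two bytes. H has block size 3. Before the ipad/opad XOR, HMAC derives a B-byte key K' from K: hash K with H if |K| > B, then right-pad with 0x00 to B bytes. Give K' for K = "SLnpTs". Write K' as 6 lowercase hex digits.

|K| = 6 > B = 3, so first hash the key.
H(K): sum = 83+76+110+112+84+115 = 580 → 02 44.
Zero-pad H(K) = 02 44 to 3 bytes: K' = 02 44 00.

024400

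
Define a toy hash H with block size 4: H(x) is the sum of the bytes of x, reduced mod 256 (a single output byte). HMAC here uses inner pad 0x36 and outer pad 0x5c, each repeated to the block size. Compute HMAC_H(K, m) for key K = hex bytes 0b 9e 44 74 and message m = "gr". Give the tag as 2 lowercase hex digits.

cb

Key hex bytes 0b 9e 44 74 is exactly B = 4 bytes: K' = 0b 9e 44 74.
K' ⊕ ipad = 3d a8 72 42.  K' ⊕ opad = 57 c2 18 28.
Inner input = (K'⊕ipad) ∥ m = 3d a8 72 42 ∥ 67 72.
Inner hash: sum = 61+168+114+66+103+114 = 626; mod 256 = 114 → 72.
Outer input = (K'⊕opad) ∥ inner = 57 c2 18 28 ∥ 72.
Outer hash (tag): sum = 87+194+24+40+114 = 459; mod 256 = 203 → cb.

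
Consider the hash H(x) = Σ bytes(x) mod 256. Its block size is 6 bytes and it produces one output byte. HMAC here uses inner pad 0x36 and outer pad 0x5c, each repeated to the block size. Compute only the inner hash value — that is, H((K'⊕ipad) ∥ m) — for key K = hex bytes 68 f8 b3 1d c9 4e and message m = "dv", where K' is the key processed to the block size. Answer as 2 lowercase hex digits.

2d

Key hex bytes 68 f8 b3 1d c9 4e is exactly B = 6 bytes: K' = 68 f8 b3 1d c9 4e.
K' ⊕ ipad = 5e ce 85 2b ff 78.
Inner input = 5e ce 85 2b ff 78 ∥ 64 76.
Inner hash: sum = 94+206+133+43+255+120+100+118 = 1069; mod 256 = 45 → 2d.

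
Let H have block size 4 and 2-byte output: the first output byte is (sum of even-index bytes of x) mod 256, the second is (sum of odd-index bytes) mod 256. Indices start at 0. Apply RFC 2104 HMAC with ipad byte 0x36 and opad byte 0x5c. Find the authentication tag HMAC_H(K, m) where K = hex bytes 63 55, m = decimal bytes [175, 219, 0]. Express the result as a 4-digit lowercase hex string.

Key hex bytes 63 55 is 2 bytes ≤ B = 4; zero-pad to 4 bytes: K' = 63 55 00 00.
K' ⊕ ipad = 55 63 36 36.  K' ⊕ opad = 3f 09 5c 5c.
Inner input = (K'⊕ipad) ∥ m = 55 63 36 36 ∥ af db 00.
Inner hash: even-index sum = 314 mod 256 = 58; odd-index sum = 372 mod 256 = 116 → 3a 74.
Outer input = (K'⊕opad) ∥ inner = 3f 09 5c 5c ∥ 3a 74.
Outer hash (tag): even-index sum = 213 mod 256 = 213; odd-index sum = 217 mod 256 = 217 → d5 d9.

d5d9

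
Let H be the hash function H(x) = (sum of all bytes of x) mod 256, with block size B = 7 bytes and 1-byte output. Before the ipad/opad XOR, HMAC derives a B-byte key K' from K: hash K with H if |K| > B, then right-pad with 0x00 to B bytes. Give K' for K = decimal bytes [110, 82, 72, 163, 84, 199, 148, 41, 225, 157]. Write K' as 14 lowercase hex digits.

|K| = 10 > B = 7, so first hash the key.
H(K): sum = 110+82+72+163+84+199+148+41+225+157 = 1281; mod 256 = 1 → 01.
Zero-pad H(K) = 01 to 7 bytes: K' = 01 00 00 00 00 00 00.

01000000000000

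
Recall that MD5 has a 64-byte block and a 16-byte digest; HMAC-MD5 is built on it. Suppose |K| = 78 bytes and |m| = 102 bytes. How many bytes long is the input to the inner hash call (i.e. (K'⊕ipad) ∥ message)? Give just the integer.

Key is 78 > 64 bytes, so it is hashed to 16 bytes then zero-padded to 64: |K'| = 64.
Inner input = (K'⊕ipad) ∥ m → 64 + 102 = 166 bytes.

166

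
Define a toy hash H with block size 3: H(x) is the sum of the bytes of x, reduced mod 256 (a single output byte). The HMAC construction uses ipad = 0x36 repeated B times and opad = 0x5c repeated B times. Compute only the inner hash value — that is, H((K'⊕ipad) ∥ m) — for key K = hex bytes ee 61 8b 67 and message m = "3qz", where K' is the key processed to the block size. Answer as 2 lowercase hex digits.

01

Key hex bytes ee 61 8b 67 is 4 bytes > B = 3, so hash it first: H(key) = 41, then zero-pad to 3 bytes: K' = 41 00 00.
K' ⊕ ipad = 77 36 36.
Inner input = 77 36 36 ∥ 33 71 7a.
Inner hash: sum = 119+54+54+51+113+122 = 513; mod 256 = 1 → 01.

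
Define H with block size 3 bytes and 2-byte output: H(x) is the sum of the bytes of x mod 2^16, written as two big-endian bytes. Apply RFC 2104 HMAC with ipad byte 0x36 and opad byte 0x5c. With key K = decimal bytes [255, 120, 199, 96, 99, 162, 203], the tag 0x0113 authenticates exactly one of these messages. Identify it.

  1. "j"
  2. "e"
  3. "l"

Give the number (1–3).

Key decimal bytes [255, 120, 199, 96, 99, 162, 203] = ff 78 c7 60 63 a2 cb is 7 bytes > B = 3, so hash it first: H(key) = 04 6e, then zero-pad to 3 bytes: K' = 04 6e 00.
K' ⊕ ipad = 32 58 36; K' ⊕ opad = 58 32 5c.
m1: inner = H(32 58 36 6a) = 01 2a; tag = H(58 32 5c 01 2a) = 0111
m2: inner = H(32 58 36 65) = 01 25; tag = H(58 32 5c 01 25) = 010c
m3: inner = H(32 58 36 6c) = 01 2c; tag = H(58 32 5c 01 2c) = 0113 ← matches

3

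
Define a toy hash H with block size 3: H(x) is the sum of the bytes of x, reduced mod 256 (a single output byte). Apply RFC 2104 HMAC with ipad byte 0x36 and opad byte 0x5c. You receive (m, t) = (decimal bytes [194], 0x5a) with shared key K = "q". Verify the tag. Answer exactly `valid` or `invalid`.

Key "q" = 71 is 1 byte ≤ B = 3; zero-pad to 3 bytes: K' = 71 00 00.
K' ⊕ ipad = 47 36 36; K' ⊕ opad = 2d 5c 5c.
Inner hash: sum = 71+54+54+194 = 373; mod 256 = 117 → 75.
Outer hash (recomputed tag): sum = 45+92+92+117 = 346; mod 256 = 90 → 5a.
Recomputed tag = 5a; claimed = 5a → match.

valid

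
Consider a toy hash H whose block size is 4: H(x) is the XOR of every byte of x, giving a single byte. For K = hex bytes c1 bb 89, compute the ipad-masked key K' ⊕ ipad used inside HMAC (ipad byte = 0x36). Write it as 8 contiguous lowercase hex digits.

f78dbf36

Key hex bytes c1 bb 89 is 3 bytes ≤ B = 4; zero-pad to 4 bytes: K' = c1 bb 89 00.
XOR each byte with 0x36: c1⊕36=f7, bb⊕36=8d, 89⊕36=bf, 00⊕36=36.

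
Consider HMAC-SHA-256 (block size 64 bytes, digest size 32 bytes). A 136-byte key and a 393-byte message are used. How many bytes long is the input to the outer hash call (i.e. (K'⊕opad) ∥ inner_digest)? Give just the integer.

96

Key is 136 > 64 bytes, so it is hashed to 32 bytes then zero-padded to 64: |K'| = 64.
Outer input = (K'⊕opad) ∥ H(inner) → 64 + 32 = 96 bytes.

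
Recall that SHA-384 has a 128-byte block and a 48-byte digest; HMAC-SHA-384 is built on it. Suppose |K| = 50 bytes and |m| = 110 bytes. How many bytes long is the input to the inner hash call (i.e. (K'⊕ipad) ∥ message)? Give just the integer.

Key is 50 ≤ 128 bytes, zero-padded: |K'| = 128.
Inner input = (K'⊕ipad) ∥ m → 128 + 110 = 238 bytes.

238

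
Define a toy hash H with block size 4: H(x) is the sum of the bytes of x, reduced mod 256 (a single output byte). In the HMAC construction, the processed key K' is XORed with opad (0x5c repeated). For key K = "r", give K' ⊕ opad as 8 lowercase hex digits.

2e5c5c5c

Key "r" = 72 is 1 byte ≤ B = 4; zero-pad to 4 bytes: K' = 72 00 00 00.
XOR each byte with 0x5c: 72⊕5c=2e, 00⊕5c=5c, 00⊕5c=5c, 00⊕5c=5c.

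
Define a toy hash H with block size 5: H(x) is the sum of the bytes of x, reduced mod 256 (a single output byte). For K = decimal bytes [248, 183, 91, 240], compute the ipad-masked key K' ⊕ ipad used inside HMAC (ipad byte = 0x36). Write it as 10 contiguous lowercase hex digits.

Key decimal bytes [248, 183, 91, 240] = f8 b7 5b f0 is 4 bytes ≤ B = 5; zero-pad to 5 bytes: K' = f8 b7 5b f0 00.
XOR each byte with 0x36: f8⊕36=ce, b7⊕36=81, 5b⊕36=6d, f0⊕36=c6, 00⊕36=36.

ce816dc636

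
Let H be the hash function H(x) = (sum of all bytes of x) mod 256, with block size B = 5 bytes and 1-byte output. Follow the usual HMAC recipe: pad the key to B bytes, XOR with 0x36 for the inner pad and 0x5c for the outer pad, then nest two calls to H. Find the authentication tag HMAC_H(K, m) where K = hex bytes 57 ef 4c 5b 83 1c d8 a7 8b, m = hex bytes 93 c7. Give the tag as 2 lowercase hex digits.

0c

Key hex bytes 57 ef 4c 5b 83 1c d8 a7 8b is 9 bytes > B = 5, so hash it first: H(key) = 96, then zero-pad to 5 bytes: K' = 96 00 00 00 00.
K' ⊕ ipad = a0 36 36 36 36.  K' ⊕ opad = ca 5c 5c 5c 5c.
Inner input = (K'⊕ipad) ∥ m = a0 36 36 36 36 ∥ 93 c7.
Inner hash: sum = 160+54+54+54+54+147+199 = 722; mod 256 = 210 → d2.
Outer input = (K'⊕opad) ∥ inner = ca 5c 5c 5c 5c ∥ d2.
Outer hash (tag): sum = 202+92+92+92+92+210 = 780; mod 256 = 12 → 0c.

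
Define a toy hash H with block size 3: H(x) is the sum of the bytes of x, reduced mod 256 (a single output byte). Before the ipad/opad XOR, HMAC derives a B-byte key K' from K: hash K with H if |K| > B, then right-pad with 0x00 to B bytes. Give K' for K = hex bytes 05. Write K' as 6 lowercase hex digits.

Key hex bytes 05 is 1 byte ≤ B = 3; zero-pad to 3 bytes: K' = 05 00 00.

050000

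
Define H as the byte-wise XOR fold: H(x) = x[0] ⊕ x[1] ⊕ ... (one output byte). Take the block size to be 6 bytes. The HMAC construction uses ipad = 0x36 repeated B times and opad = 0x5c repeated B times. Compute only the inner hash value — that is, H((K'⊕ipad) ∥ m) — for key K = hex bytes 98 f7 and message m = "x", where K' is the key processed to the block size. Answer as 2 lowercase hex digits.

Key hex bytes 98 f7 is 2 bytes ≤ B = 6; zero-pad to 6 bytes: K' = 98 f7 00 00 00 00.
K' ⊕ ipad = ae c1 36 36 36 36.
Inner input = ae c1 36 36 36 36 ∥ 78.
Inner hash: XOR ae⊕c1⊕36⊕36⊕36⊕36⊕78 = 17.

17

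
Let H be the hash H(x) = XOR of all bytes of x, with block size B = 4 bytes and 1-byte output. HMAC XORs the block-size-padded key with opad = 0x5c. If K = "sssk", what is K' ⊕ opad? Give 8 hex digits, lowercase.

2f2f2f37

Key "sssk" = 73 73 73 6b is exactly B = 4 bytes: K' = 73 73 73 6b.
XOR each byte with 0x5c: 73⊕5c=2f, 73⊕5c=2f, 73⊕5c=2f, 6b⊕5c=37.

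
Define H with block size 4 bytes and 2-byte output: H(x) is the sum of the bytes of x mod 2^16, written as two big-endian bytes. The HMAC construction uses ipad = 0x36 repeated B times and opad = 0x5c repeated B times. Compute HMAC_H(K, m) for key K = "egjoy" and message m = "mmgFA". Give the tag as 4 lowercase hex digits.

01ea

Key "egjoy" = 65 67 6a 6f 79 is 5 bytes > B = 4, so hash it first: H(key) = 02 1e, then zero-pad to 4 bytes: K' = 02 1e 00 00.
K' ⊕ ipad = 34 28 36 36.  K' ⊕ opad = 5e 42 5c 5c.
Inner input = (K'⊕ipad) ∥ m = 34 28 36 36 ∥ 6d 6d 67 46 41.
Inner hash: sum = 52+40+54+54+109+109+103+70+65 = 656 → 02 90.
Outer input = (K'⊕opad) ∥ inner = 5e 42 5c 5c ∥ 02 90.
Outer hash (tag): sum = 94+66+92+92+2+144 = 490 → 01 ea.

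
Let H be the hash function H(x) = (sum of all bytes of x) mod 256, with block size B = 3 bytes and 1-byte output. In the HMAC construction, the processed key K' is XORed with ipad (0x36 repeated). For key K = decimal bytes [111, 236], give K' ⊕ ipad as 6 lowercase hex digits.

59da36

Key decimal bytes [111, 236] = 6f ec is 2 bytes ≤ B = 3; zero-pad to 3 bytes: K' = 6f ec 00.
XOR each byte with 0x36: 6f⊕36=59, ec⊕36=da, 00⊕36=36.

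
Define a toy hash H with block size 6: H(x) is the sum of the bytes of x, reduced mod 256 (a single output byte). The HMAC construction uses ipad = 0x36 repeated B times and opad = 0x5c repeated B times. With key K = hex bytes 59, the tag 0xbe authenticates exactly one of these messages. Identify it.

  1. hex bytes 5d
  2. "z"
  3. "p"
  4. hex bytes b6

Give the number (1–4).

Key hex bytes 59 is 1 byte ≤ B = 6; zero-pad to 6 bytes: K' = 59 00 00 00 00 00.
K' ⊕ ipad = 6f 36 36 36 36 36; K' ⊕ opad = 05 5c 5c 5c 5c 5c.
m1: inner = H(6f 36 36 36 36 36 5d) = da; tag = H(05 5c 5c 5c 5c 5c da) = ab
m2: inner = H(6f 36 36 36 36 36 7a) = f7; tag = H(05 5c 5c 5c 5c 5c f7) = c8
m3: inner = H(6f 36 36 36 36 36 70) = ed; tag = H(05 5c 5c 5c 5c 5c ed) = be ← matches
m4: inner = H(6f 36 36 36 36 36 b6) = 33; tag = H(05 5c 5c 5c 5c 5c 33) = 04

3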